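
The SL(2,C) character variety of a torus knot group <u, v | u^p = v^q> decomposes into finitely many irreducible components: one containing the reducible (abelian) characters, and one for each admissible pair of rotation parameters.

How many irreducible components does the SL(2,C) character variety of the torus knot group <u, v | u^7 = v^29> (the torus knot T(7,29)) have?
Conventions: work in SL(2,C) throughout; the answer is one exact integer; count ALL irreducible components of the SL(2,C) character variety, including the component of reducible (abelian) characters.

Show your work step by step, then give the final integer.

85

In the torus knot group T(7,29), u^7 = v^29 is central, so an irreducible representation sends it to +I or -I (Schur).
So on each irreducible component the traces are pinned: tr(u) = 2*cos(pi*alpha/7) with 1 <= alpha <= 6, tr(v) = 2*cos(pi*beta/29) with 1 <= beta <= 28.
The two central values (-1)^alpha I and (-1)^beta I must be the same matrix, so alpha and beta share a parity.
count pairs: odd alpha (3 choices) x odd beta (14), plus even alpha (3) x even beta (14): 3*14 + 3*14 = 84.
Total: 84 irreducible-character components + 1 reducible (abelian) component = 85.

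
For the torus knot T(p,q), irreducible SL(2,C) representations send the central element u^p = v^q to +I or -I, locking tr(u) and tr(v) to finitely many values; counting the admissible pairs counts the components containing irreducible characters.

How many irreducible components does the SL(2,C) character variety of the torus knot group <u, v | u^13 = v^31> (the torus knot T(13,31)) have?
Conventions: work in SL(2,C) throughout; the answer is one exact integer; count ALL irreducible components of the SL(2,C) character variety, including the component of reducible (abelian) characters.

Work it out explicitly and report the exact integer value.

For T(13,31): irreducibility forces the central element u^13 = v^31 to one of +I, -I.
So on each irreducible component the traces are pinned: tr(u) = 2*cos(pi*alpha/13) with 1 <= alpha <= 12, tr(v) = 2*cos(pi*beta/31) with 1 <= beta <= 30.
Consistency of u^13 = (-1)^alpha I with v^31 = (-1)^beta I forces alpha = beta (mod 2).
Counting: 6 odd alphas x 15 odd betas + 6 even alphas x 15 even betas = 90 + 90 = 180.
components with irreducible characters: 180; plus the single component of reducible (abelian) characters: total 181.

181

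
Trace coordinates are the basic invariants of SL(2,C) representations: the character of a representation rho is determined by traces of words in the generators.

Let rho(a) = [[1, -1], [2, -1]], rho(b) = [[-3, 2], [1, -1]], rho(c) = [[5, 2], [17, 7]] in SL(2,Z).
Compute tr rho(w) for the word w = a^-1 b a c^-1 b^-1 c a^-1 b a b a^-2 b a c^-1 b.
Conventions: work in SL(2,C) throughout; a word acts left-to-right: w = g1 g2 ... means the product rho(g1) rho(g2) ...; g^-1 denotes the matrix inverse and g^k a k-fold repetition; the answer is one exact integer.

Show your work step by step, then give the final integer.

-20882

rho(a^-1) = [[-1, 1], [-2, 1]]
... * rho(b) = [[-3, 2], [1, -1]]  ->  [[4, -3], [7, -5]]
... * rho(a) = [[1, -1], [2, -1]]  ->  [[-2, -1], [-3, -2]]
... * rho(c^-1) = [[7, -2], [-17, 5]]  ->  [[3, -1], [13, -4]]
... * rho(b^-1) = [[-1, -2], [-1, -3]]  ->  [[-2, -3], [-9, -14]]
... * rho(c) = [[5, 2], [17, 7]]  ->  [[-61, -25], [-283, -116]]
... * rho(a^-1) = [[-1, 1], [-2, 1]]  ->  [[111, -86], [515, -399]]
... * rho(b) = [[-3, 2], [1, -1]]  ->  [[-419, 308], [-1944, 1429]]
... * rho(a) = [[1, -1], [2, -1]]  ->  [[197, 111], [914, 515]]
... * rho(b) = [[-3, 2], [1, -1]]  ->  [[-480, 283], [-2227, 1313]]
... * rho(a^-1) = [[-1, 1], [-2, 1]]  ->  [[-86, -197], [-399, -914]]
... * rho(a^-1) = [[-1, 1], [-2, 1]]  ->  [[480, -283], [2227, -1313]]
... * rho(b) = [[-3, 2], [1, -1]]  ->  [[-1723, 1243], [-7994, 5767]]
... * rho(a) = [[1, -1], [2, -1]]  ->  [[763, 480], [3540, 2227]]
... * rho(c^-1) = [[7, -2], [-17, 5]]  ->  [[-2819, 874], [-13079, 4055]]
... * rho(b) = [[-3, 2], [1, -1]]  ->  [[9331, -6512], [43292, -30213]]
tr = 9331 + -30213 = -20882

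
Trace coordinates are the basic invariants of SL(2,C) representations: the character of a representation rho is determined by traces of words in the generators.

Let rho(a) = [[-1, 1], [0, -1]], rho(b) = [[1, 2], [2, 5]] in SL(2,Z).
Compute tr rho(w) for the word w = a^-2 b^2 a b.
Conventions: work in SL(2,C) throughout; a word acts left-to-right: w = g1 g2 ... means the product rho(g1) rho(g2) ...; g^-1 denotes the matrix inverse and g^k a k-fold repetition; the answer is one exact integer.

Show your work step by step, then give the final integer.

rho(a^-1) = [[-1, -1], [0, -1]]
... * rho(a^-1) = [[-1, -1], [0, -1]]  ->  [[1, 2], [0, 1]]
... * rho(b) = [[1, 2], [2, 5]]  ->  [[5, 12], [2, 5]]
... * rho(b) = [[1, 2], [2, 5]]  ->  [[29, 70], [12, 29]]
... * rho(a) = [[-1, 1], [0, -1]]  ->  [[-29, -41], [-12, -17]]
... * rho(b) = [[1, 2], [2, 5]]  ->  [[-111, -263], [-46, -109]]
tr = -111 + -109 = -220

-220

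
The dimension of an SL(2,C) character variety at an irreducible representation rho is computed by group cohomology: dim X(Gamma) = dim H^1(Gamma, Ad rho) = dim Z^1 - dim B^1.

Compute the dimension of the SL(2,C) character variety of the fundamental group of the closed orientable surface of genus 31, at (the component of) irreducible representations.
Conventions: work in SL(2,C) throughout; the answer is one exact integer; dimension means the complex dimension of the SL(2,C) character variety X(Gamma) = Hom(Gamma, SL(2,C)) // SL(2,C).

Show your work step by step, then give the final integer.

180

pi_1 of the closed genus-31 surface has 62 generators bound by the single product-of-commutators relator.
Before the relator condition, cocycle space has dim 3*62 = 186.
At an irreducible rho, H^2 = coker(d_2) vanishes (Poincare duality: H^2 is dual to H^0 = invariants = 0), so d_2 is surjective onto sl_2 and dim Z^1 = 186 - 3 = 183.
As always at irreducible rho, dim B^1 = 3.
dim H^1 = 183 - 3 = 180 = dim X.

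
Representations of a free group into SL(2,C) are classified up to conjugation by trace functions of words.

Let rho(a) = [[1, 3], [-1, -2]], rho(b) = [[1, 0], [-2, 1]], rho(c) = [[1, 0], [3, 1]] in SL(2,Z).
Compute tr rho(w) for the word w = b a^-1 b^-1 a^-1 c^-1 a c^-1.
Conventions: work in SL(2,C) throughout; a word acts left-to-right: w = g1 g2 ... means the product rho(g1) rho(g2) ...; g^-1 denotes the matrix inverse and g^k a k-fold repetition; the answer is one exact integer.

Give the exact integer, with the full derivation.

962

rho(b) = [[1, 0], [-2, 1]]
... * rho(a^-1) = [[-2, -3], [1, 1]]  ->  [[-2, -3], [5, 7]]
... * rho(b^-1) = [[1, 0], [2, 1]]  ->  [[-8, -3], [19, 7]]
... * rho(a^-1) = [[-2, -3], [1, 1]]  ->  [[13, 21], [-31, -50]]
... * rho(c^-1) = [[1, 0], [-3, 1]]  ->  [[-50, 21], [119, -50]]
... * rho(a) = [[1, 3], [-1, -2]]  ->  [[-71, -192], [169, 457]]
... * rho(c^-1) = [[1, 0], [-3, 1]]  ->  [[505, -192], [-1202, 457]]
tr = 505 + 457 = 962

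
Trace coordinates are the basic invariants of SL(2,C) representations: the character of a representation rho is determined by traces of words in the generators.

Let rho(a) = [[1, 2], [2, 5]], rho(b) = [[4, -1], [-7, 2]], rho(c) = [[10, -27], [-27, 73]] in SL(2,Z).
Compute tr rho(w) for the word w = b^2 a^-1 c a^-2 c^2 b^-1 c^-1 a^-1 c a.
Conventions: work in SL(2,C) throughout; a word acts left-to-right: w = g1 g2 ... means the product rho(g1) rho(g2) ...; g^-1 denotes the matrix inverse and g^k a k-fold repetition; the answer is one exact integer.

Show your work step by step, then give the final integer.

-624290501117360

rho(b) = [[4, -1], [-7, 2]]
... * rho(b) = [[4, -1], [-7, 2]]  ->  [[23, -6], [-42, 11]]
... * rho(a^-1) = [[5, -2], [-2, 1]]  ->  [[127, -52], [-232, 95]]
... * rho(c) = [[10, -27], [-27, 73]]  ->  [[2674, -7225], [-4885, 13199]]
... * rho(a^-1) = [[5, -2], [-2, 1]]  ->  [[27820, -12573], [-50823, 22969]]
... * rho(a^-1) = [[5, -2], [-2, 1]]  ->  [[164246, -68213], [-300053, 124615]]
... * rho(c) = [[10, -27], [-27, 73]]  ->  [[3484211, -9414191], [-6365135, 17198326]]
... * rho(c) = [[10, -27], [-27, 73]]  ->  [[289025267, -781309640], [-528006152, 1427336443]]
... * rho(b^-1) = [[2, 1], [7, 4]]  ->  [[-4891116946, -2836213293], [8935342797, 5181339620]]
... * rho(c^-1) = [[73, 27], [27, 10]]  ->  [[-433629295969, -160422290472], [792176193921, 293067651719]]
... * rho(a^-1) = [[5, -2], [-2, 1]]  ->  [[-1847301898901, 706836301466], [3374745666167, -1291284736123]]
... * rho(c) = [[10, -27], [-27, 73]]  ->  [[-37557599128592, 101476201277345], [68612144536991, -185381918723488]]
... * rho(a) = [[1, 2], [2, 5]]  ->  [[165394803426098, 432265808129541], [-302151692909985, -789685304543458]]
tr = 165394803426098 + -789685304543458 = -624290501117360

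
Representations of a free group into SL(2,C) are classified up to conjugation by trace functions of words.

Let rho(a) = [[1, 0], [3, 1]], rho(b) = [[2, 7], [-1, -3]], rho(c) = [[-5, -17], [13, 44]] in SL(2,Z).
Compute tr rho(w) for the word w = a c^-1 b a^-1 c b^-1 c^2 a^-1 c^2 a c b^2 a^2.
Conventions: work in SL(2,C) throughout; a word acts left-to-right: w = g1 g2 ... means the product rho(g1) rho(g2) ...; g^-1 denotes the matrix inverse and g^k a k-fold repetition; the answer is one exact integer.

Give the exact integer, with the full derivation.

-14822377366

rho(a) = [[1, 0], [3, 1]]
... * rho(c^-1) = [[44, 17], [-13, -5]]  ->  [[44, 17], [119, 46]]
... * rho(b) = [[2, 7], [-1, -3]]  ->  [[71, 257], [192, 695]]
... * rho(a^-1) = [[1, 0], [-3, 1]]  ->  [[-700, 257], [-1893, 695]]
... * rho(c) = [[-5, -17], [13, 44]]  ->  [[6841, 23208], [18500, 62761]]
... * rho(b^-1) = [[-3, -7], [1, 2]]  ->  [[2685, -1471], [7261, -3978]]
... * rho(c) = [[-5, -17], [13, 44]]  ->  [[-32548, -110369], [-88019, -298469]]
... * rho(c) = [[-5, -17], [13, 44]]  ->  [[-1272057, -4302920], [-3440002, -11636313]]
... * rho(a^-1) = [[1, 0], [-3, 1]]  ->  [[11636703, -4302920], [31468937, -11636313]]
... * rho(c) = [[-5, -17], [13, 44]]  ->  [[-114121475, -387152431], [-308616754, -1046969701]]
... * rho(c) = [[-5, -17], [13, 44]]  ->  [[-4462374228, -15094641889], [-12067522343, -40820182026]]
... * rho(a) = [[1, 0], [3, 1]]  ->  [[-49746299895, -15094641889], [-134528068421, -40820182026]]
... * rho(c) = [[-5, -17], [13, 44]]  ->  [[52501154918, 181522855099], [141977975767, 490889154013]]
... * rho(b) = [[2, 7], [-1, -3]]  ->  [[-76520545263, -177060480871], [-206933202479, -478821631670]]
... * rho(b) = [[2, 7], [-1, -3]]  ->  [[24019390345, -4462374228], [64955226712, -12067522343]]
... * rho(a) = [[1, 0], [3, 1]]  ->  [[10632267661, -4462374228], [28752659683, -12067522343]]
... * rho(a) = [[1, 0], [3, 1]]  ->  [[-2754855023, -4462374228], [-7449907346, -12067522343]]
tr = -2754855023 + -12067522343 = -14822377366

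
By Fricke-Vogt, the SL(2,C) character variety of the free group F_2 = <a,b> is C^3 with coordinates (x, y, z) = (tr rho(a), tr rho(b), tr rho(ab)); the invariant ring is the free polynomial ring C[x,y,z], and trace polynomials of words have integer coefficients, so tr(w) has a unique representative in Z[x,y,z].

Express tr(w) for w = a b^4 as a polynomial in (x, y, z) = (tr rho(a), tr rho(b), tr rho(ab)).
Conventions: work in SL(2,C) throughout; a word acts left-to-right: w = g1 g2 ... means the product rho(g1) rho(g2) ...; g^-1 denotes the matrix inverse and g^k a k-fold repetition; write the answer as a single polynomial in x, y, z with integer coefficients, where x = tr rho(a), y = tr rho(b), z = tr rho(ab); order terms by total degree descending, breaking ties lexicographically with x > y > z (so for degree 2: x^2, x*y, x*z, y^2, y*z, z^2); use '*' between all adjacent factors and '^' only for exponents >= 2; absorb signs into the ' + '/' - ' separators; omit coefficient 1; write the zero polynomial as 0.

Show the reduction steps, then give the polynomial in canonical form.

trace(b a b) = trace(b) trace(a b) - trace(a)   [square of b] = y*z - x
and trace(b a b^2) = trace(b) trace(b a b) - trace(b a)   [square of b] = y^2*z - x*y - z
trace(a b^4) = trace(b) trace(b a b^2) - trace(b a b)   [square of b] = y^3*z - x*y^2 - 2*y*z + x

y^3*z - x*y^2 - 2*y*z + x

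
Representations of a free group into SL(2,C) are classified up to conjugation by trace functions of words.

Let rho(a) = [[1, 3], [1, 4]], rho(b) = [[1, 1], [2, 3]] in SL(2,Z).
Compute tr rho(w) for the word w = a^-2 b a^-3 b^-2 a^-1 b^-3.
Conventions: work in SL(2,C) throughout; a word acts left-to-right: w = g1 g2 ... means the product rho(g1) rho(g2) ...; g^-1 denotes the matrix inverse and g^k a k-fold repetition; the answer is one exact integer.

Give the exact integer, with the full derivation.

rho(a^-1) = [[4, -3], [-1, 1]]
... * rho(a^-1) = [[4, -3], [-1, 1]]  ->  [[19, -15], [-5, 4]]
... * rho(b) = [[1, 1], [2, 3]]  ->  [[-11, -26], [3, 7]]
... * rho(a^-1) = [[4, -3], [-1, 1]]  ->  [[-18, 7], [5, -2]]
... * rho(a^-1) = [[4, -3], [-1, 1]]  ->  [[-79, 61], [22, -17]]
... * rho(a^-1) = [[4, -3], [-1, 1]]  ->  [[-377, 298], [105, -83]]
... * rho(b^-1) = [[3, -1], [-2, 1]]  ->  [[-1727, 675], [481, -188]]
... * rho(b^-1) = [[3, -1], [-2, 1]]  ->  [[-6531, 2402], [1819, -669]]
... * rho(a^-1) = [[4, -3], [-1, 1]]  ->  [[-28526, 21995], [7945, -6126]]
... * rho(b^-1) = [[3, -1], [-2, 1]]  ->  [[-129568, 50521], [36087, -14071]]
... * rho(b^-1) = [[3, -1], [-2, 1]]  ->  [[-489746, 180089], [136403, -50158]]
... * rho(b^-1) = [[3, -1], [-2, 1]]  ->  [[-1829416, 669835], [509525, -186561]]
tr = -1829416 + -186561 = -2015977

-2015977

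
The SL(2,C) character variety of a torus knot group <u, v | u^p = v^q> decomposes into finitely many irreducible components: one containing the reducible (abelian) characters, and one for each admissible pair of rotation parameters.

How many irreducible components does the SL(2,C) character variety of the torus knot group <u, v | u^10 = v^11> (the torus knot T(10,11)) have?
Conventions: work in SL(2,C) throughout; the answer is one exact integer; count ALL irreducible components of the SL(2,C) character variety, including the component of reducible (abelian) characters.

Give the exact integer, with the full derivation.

For T(10,11): irreducibility forces the central element u^10 = v^11 to one of +I, -I.
On an irreducible component, tr(u) is locked at 2*cos(pi*alpha/10) for some alpha in 1..9, and tr(v) at 2*cos(pi*beta/11) for some beta in 1..10.
The two central values (-1)^alpha I and (-1)^beta I must be the same matrix, so alpha and beta share a parity.
Counting: 5 odd alphas x 5 odd betas + 4 even alphas x 5 even betas = 25 + 20 = 45.
That is 45 components of irreducible characters, and with the reducible (abelian) component the total is 46.

46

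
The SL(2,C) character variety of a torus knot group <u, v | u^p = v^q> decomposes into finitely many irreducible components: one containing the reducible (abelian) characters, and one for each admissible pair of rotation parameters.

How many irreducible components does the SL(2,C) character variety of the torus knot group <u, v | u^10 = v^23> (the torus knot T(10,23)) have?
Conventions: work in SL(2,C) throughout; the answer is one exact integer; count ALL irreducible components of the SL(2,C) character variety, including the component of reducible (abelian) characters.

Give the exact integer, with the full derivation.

100

Gamma = < u, v | u^10 = v^23 > (torus knot T(10,23)); the central element u^10 = v^23 acts as +I or -I in any irreducible SL(2,C) representation.
So on each irreducible component the traces are pinned: tr(u) = 2*cos(pi*alpha/10) with 1 <= alpha <= 9, tr(v) = 2*cos(pi*beta/23) with 1 <= beta <= 22.
The two central values (-1)^alpha I and (-1)^beta I must be the same matrix, so alpha and beta share a parity.
Enumerate parity-matched pairs: 5*11 odd-odd plus 4*11 even-even gives 99.
components with irreducible characters: 99; plus the single component of reducible (abelian) characters: total 100.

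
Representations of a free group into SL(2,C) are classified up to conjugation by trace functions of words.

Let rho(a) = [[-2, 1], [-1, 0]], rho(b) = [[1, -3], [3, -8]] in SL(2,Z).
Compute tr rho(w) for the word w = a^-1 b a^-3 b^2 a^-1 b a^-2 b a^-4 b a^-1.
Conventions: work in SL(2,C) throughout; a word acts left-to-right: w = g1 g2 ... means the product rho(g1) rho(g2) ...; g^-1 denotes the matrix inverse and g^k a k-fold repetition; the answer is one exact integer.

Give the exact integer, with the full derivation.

rho(a^-1) = [[0, -1], [1, -2]]
... * rho(b) = [[1, -3], [3, -8]]  ->  [[-3, 8], [-5, 13]]
... * rho(a^-1) = [[0, -1], [1, -2]]  ->  [[8, -13], [13, -21]]
... * rho(a^-1) = [[0, -1], [1, -2]]  ->  [[-13, 18], [-21, 29]]
... * rho(a^-1) = [[0, -1], [1, -2]]  ->  [[18, -23], [29, -37]]
... * rho(b) = [[1, -3], [3, -8]]  ->  [[-51, 130], [-82, 209]]
... * rho(b) = [[1, -3], [3, -8]]  ->  [[339, -887], [545, -1426]]
... * rho(a^-1) = [[0, -1], [1, -2]]  ->  [[-887, 1435], [-1426, 2307]]
... * rho(b) = [[1, -3], [3, -8]]  ->  [[3418, -8819], [5495, -14178]]
... * rho(a^-1) = [[0, -1], [1, -2]]  ->  [[-8819, 14220], [-14178, 22861]]
... * rho(a^-1) = [[0, -1], [1, -2]]  ->  [[14220, -19621], [22861, -31544]]
... * rho(b) = [[1, -3], [3, -8]]  ->  [[-44643, 114308], [-71771, 183769]]
... * rho(a^-1) = [[0, -1], [1, -2]]  ->  [[114308, -183973], [183769, -295767]]
... * rho(a^-1) = [[0, -1], [1, -2]]  ->  [[-183973, 253638], [-295767, 407765]]
... * rho(a^-1) = [[0, -1], [1, -2]]  ->  [[253638, -323303], [407765, -519763]]
... * rho(a^-1) = [[0, -1], [1, -2]]  ->  [[-323303, 392968], [-519763, 631761]]
... * rho(b) = [[1, -3], [3, -8]]  ->  [[855601, -2173835], [1375520, -3494799]]
... * rho(a^-1) = [[0, -1], [1, -2]]  ->  [[-2173835, 3492069], [-3494799, 5614078]]
tr = -2173835 + 5614078 = 3440243

3440243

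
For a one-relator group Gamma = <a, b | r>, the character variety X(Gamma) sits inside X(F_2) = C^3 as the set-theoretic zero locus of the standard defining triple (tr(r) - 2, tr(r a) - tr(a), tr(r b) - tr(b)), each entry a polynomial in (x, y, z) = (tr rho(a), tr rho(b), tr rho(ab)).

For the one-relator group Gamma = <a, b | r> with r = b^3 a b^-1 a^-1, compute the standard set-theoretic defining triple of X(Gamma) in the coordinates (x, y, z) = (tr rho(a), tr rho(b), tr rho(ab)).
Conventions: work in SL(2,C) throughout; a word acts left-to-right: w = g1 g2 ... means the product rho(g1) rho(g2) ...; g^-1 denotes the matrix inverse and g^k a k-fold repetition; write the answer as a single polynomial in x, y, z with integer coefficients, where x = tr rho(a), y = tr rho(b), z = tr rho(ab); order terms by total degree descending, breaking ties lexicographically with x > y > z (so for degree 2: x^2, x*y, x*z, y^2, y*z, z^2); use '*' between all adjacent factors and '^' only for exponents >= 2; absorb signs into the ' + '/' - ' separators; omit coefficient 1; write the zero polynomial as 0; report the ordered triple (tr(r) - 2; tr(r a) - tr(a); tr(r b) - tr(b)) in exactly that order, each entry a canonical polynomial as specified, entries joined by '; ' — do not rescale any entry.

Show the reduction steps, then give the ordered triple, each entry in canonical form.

trace(b^2 a) = trace(b) trace(a b) - trace(a)   [square of b] = y*z - x
so trace(a^2 b) = trace(a) trace(b a) - trace(b)   [square of a] = x*z - y
trace(a^2) = trace(a) trace(a) - trace(1)   [square of a] = x^2 - 2
trace(b a^2 b) = trace(b) trace(a^2 b) - trace(a^2)   [square of b] = x*y*z - x^2 - y^2 + 2
so trace(a b^3 a) = trace(b) trace(b a^2 b) - trace(b a^2)   [square of b] = x*y^2*z - x^2*y - y^3 - x*z + 3*y
trace(a b a b) = trace(b a) trace(b a) - trace(1)   [split at a repeated b] = z^2 - 2
trace(b a b a b) = trace(b) trace(a b a b) - trace(a b a)   [square of b] = y*z^2 - x*z - y
so trace(a b^3 a b) = trace(b) trace(b a b a b) - trace(b a b a)   [square of b] = y^2*z^2 - x*y*z - y^2 - z^2 + 2
trace(b^3 a b^-1 a) = trace(a b^3 a) trace(b) - trace(a b^3 a b)   [inverse elimination on b] = x*y^3*z - x^2*y^2 - y^4 - y^2*z^2 + 4*y^2 + z^2 - 2
trace(b^3 a b^-1 a^-1) = trace(b^3 a b^-1) trace(a) - trace(b^3 a b^-1 a)   [inverse elimination on a] = -x*y^3*z + x^2*y^2 + y^4 + y^2*z^2 + x*y*z - x^2 - 4*y^2 - z^2 + 2
trace(b^3 a) = trace(b) trace(b a b) - trace(b a)  (reduce the b square) = y^2*z - x*y - z
so trace(b^4 a) = trace(b) trace(b^2 a b) - trace(b^2 a)  (reduce the b square) = y^3*z - x*y^2 - 2*y*z + x
trace(b^2) = trace(b) trace(b) - trace(1)  (reduce the b square) = y^2 - 2
trace(b^3) = trace(b) trace(b^2) - trace(b)  (reduce the b square) = y^3 - 3*y
reduce: trace(b^4) = trace(b) trace(b^3) - trace(b^2)  (reduce the b square) = y^4 - 4*y^2 + 2
trace(a b^4 a) = trace(a) trace(b^4 a) - trace(b^4)  (reduce the a square) = x*y^3*z - x^2*y^2 - y^4 - 2*x*y*z + x^2 + 4*y^2 - 2
trace(a b^4 a b) = trace(b) trace(a b a b^3) - trace(a b a b^2)  (reduce the b square) = y^3*z^2 - x*y^2*z - y^3 - 2*y*z^2 + x*z + 3*y
so trace(b^4 a b^-1 a) = trace(a b^4 a) trace(b) - trace(a b^4 a b)  (eliminate b^-1) = x*y^4*z - x^2*y^3 - y^5 - y^3*z^2 - x*y^2*z + x^2*y + 5*y^3 + 2*y*z^2 - x*z - 5*y
so trace(b^3 a b^-1 a^-1 b) = trace(b^4 a b^-1) trace(a) - trace(b^4 a b^-1 a)  (eliminate a^-1) = -x*y^4*z + x^2*y^3 + y^5 + y^3*z^2 + 2*x*y^2*z - 2*x^2*y - 5*y^3 - 2*y*z^2 + 5*y
assemble the triple (trace(r) - 2; trace(r a) - x; trace(r b) - y)

-x*y^3*z + x^2*y^2 + y^4 + y^2*z^2 + x*y*z - x^2 - 4*y^2 - z^2; y*z - 2*x; -x*y^4*z + x^2*y^3 + y^5 + y^3*z^2 + 2*x*y^2*z - 2*x^2*y - 5*y^3 - 2*y*z^2 + 4*y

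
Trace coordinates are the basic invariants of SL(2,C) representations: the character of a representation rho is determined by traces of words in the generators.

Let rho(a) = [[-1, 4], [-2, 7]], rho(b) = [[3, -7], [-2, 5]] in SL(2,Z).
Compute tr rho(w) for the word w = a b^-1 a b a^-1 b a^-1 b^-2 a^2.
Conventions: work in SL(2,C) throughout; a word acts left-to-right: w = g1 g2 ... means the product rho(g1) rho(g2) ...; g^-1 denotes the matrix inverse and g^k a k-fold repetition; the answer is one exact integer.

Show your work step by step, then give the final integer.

-6878428

rho(a) = [[-1, 4], [-2, 7]]
... * rho(b^-1) = [[5, 7], [2, 3]]  ->  [[3, 5], [4, 7]]
... * rho(a) = [[-1, 4], [-2, 7]]  ->  [[-13, 47], [-18, 65]]
... * rho(b) = [[3, -7], [-2, 5]]  ->  [[-133, 326], [-184, 451]]
... * rho(a^-1) = [[7, -4], [2, -1]]  ->  [[-279, 206], [-386, 285]]
... * rho(b) = [[3, -7], [-2, 5]]  ->  [[-1249, 2983], [-1728, 4127]]
... * rho(a^-1) = [[7, -4], [2, -1]]  ->  [[-2777, 2013], [-3842, 2785]]
... * rho(b^-1) = [[5, 7], [2, 3]]  ->  [[-9859, -13400], [-13640, -18539]]
... * rho(b^-1) = [[5, 7], [2, 3]]  ->  [[-76095, -109213], [-105278, -151097]]
... * rho(a) = [[-1, 4], [-2, 7]]  ->  [[294521, -1068871], [407472, -1478791]]
... * rho(a) = [[-1, 4], [-2, 7]]  ->  [[1843221, -6304013], [2550110, -8721649]]
tr = 1843221 + -8721649 = -6878428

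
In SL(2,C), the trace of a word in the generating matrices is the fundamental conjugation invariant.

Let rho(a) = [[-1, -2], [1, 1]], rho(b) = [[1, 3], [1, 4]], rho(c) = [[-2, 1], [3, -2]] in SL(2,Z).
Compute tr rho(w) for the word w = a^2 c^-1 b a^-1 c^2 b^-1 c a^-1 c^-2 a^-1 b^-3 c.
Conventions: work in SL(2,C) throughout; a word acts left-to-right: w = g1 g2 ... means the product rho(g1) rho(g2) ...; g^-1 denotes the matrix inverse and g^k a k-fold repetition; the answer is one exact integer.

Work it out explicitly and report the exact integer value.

rho(a) = [[-1, -2], [1, 1]]
... * rho(a) = [[-1, -2], [1, 1]]  ->  [[-1, 0], [0, -1]]
... * rho(c^-1) = [[-2, -1], [-3, -2]]  ->  [[2, 1], [3, 2]]
... * rho(b) = [[1, 3], [1, 4]]  ->  [[3, 10], [5, 17]]
... * rho(a^-1) = [[1, 2], [-1, -1]]  ->  [[-7, -4], [-12, -7]]
... * rho(c) = [[-2, 1], [3, -2]]  ->  [[2, 1], [3, 2]]
... * rho(c) = [[-2, 1], [3, -2]]  ->  [[-1, 0], [0, -1]]
... * rho(b^-1) = [[4, -3], [-1, 1]]  ->  [[-4, 3], [1, -1]]
... * rho(c) = [[-2, 1], [3, -2]]  ->  [[17, -10], [-5, 3]]
... * rho(a^-1) = [[1, 2], [-1, -1]]  ->  [[27, 44], [-8, -13]]
... * rho(c^-1) = [[-2, -1], [-3, -2]]  ->  [[-186, -115], [55, 34]]
... * rho(c^-1) = [[-2, -1], [-3, -2]]  ->  [[717, 416], [-212, -123]]
... * rho(a^-1) = [[1, 2], [-1, -1]]  ->  [[301, 1018], [-89, -301]]
... * rho(b^-1) = [[4, -3], [-1, 1]]  ->  [[186, 115], [-55, -34]]
... * rho(b^-1) = [[4, -3], [-1, 1]]  ->  [[629, -443], [-186, 131]]
... * rho(b^-1) = [[4, -3], [-1, 1]]  ->  [[2959, -2330], [-875, 689]]
... * rho(c) = [[-2, 1], [3, -2]]  ->  [[-12908, 7619], [3817, -2253]]
tr = -12908 + -2253 = -15161

-15161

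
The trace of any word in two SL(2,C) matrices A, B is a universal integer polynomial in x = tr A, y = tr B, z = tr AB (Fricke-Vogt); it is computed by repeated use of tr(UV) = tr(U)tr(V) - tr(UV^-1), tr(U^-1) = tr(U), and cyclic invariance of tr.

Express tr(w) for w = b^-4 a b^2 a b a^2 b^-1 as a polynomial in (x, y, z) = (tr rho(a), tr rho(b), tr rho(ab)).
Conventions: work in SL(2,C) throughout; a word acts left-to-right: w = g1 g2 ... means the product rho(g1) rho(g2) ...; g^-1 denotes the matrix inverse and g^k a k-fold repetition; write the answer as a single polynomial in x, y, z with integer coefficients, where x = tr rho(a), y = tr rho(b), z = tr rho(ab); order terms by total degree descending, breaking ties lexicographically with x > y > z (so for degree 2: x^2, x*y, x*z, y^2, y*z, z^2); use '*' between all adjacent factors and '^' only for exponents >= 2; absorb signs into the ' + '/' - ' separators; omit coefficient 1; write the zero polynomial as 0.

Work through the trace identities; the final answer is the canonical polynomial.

trace(b a b a) = trace(a b) trace(a b) - trace(1)   [split at repeated a] = z^2 - 2
trace(b a b) = trace(b) trace(a b) - trace(a) = y*z - x
trace(a b a^2 b) = trace(a) trace(b a b a) - trace(b a b) = x*z^2 - y*z - x
trace(a b a) = trace(a) trace(b a) - trace(b) = x*z - y
trace(a b a^2) = trace(a) trace(a b a) - trace(a b) = x^2*z - x*y - z
trace(a b^2 a b a) = trace(b) trace(a b a^2 b) - trace(a b a^2) = x*y*z^2 - x^2*z - y^2*z + z
trace(a b^2 a b) = trace(b) trace(a b a b) - trace(a b a) = y*z^2 - x*z - y
trace(a b^2 a b a^2) = trace(a) trace(a b^2 a b a) - trace(a b^2 a b) = x^2*y*z^2 - x^3*z - x*y^2*z - y*z^2 + 2*x*z + y
trace(a b a b a b) = trace(b a) trace(b a b a) - trace(b^-1 a^-1)   [split at repeated b] = z^3 - 3*z
trace(b a b^2 a b a) = trace(b) trace(a b a b a b) - trace(a b a b a) = y*z^3 - x*z^2 - 2*y*z + x
trace(a^2) = trace(a) trace(a) - trace(1) = x^2 - 2
trace(a b^2 a) = trace(b) trace(a^2 b) - trace(a^2) = x*y*z - x^2 - y^2 + 2
trace(b a b^2 a b) = trace(b) trace(a b^2 a b) - trace(a b^2 a) = y^2*z^2 - 2*x*y*z + x^2 - 2
trace(a b^2 a b a^2 b) = trace(a) trace(b a b^2 a b a) - trace(b a b^2 a b) = x*y*z^3 - x^2*z^2 - y^2*z^2 + 2
trace(a b^2 a b a^2 b^-1) = trace(a b^2 a b a^2) trace(b) - trace(a b^2 a b a^2 b) = x^2*y^2*z^2 - x^3*y*z - x*y^3*z - x*y*z^3 + x^2*z^2 + 2*x*y*z + y^2 - 2
trace(b^-2 a b^2 a b a^2) = trace(a b^2 a b a^2 b^-1) trace(b) - trace(a b^2 a b a^2) = x^2*y^3*z^2 - x^3*y^2*z - x*y^4*z - x*y^2*z^3 + x^3*z + 3*x*y^2*z + y^3 + y*z^2 - 2*x*z - 3*y
trace(b^-1 a b^2 a b a^2 b^-2) = trace(b^-2 a b^2 a b a^2) trace(b) - trace(b^-2 a b^2 a b a^2 b) = x^2*y^4*z^2 - x^3*y^3*z - x*y^5*z - x*y^3*z^3 - x^2*y^2*z^2 + 2*x^3*y*z + 4*x*y^3*z + x*y*z^3 - x^2*z^2 + y^4 + y^2*z^2 - 4*x*y*z - 4*y^2 + 2
trace(b^-2 a b^2 a b a^2 b^-2) = trace(b^-1 a b^2 a b a^2 b^-2) trace(b) - trace(b^-1 a b^2 a b a^2 b^-1) = x^2*y^5*z^2 - x^3*y^4*z - x*y^6*z - x*y^4*z^3 - 2*x^2*y^3*z^2 + 3*x^3*y^2*z + 5*x*y^4*z + 2*x*y^2*z^3 - x^2*y*z^2 + y^5 + y^3*z^2 - x^3*z - 7*x*y^2*z - 5*y^3 - y*z^2 + 2*x*z + 5*y
trace(b^-4 a b^2 a b a^2 b^-1) = trace(b^-2 a b^2 a b a^2 b^-2) trace(b) - trace(b^-2 a b^2 a b a^2 b^-1) = x^2*y^6*z^2 - x^3*y^5*z - x*y^7*z - x*y^5*z^3 - 3*x^2*y^4*z^2 + 4*x^3*y^3*z + 6*x*y^5*z + 3*x*y^3*z^3 + y^6 + y^4*z^2 - 3*x^3*y*z - 11*x*y^3*z - x*y*z^3 + x^2*z^2 - 6*y^4 - 2*y^2*z^2 + 6*x*y*z + 9*y^2 - 2

x^2*y^6*z^2 - x^3*y^5*z - x*y^7*z - x*y^5*z^3 - 3*x^2*y^4*z^2 + 4*x^3*y^3*z + 6*x*y^5*z + 3*x*y^3*z^3 + y^6 + y^4*z^2 - 3*x^3*y*z - 11*x*y^3*z - x*y*z^3 + x^2*z^2 - 6*y^4 - 2*y^2*z^2 + 6*x*y*z + 9*y^2 - 2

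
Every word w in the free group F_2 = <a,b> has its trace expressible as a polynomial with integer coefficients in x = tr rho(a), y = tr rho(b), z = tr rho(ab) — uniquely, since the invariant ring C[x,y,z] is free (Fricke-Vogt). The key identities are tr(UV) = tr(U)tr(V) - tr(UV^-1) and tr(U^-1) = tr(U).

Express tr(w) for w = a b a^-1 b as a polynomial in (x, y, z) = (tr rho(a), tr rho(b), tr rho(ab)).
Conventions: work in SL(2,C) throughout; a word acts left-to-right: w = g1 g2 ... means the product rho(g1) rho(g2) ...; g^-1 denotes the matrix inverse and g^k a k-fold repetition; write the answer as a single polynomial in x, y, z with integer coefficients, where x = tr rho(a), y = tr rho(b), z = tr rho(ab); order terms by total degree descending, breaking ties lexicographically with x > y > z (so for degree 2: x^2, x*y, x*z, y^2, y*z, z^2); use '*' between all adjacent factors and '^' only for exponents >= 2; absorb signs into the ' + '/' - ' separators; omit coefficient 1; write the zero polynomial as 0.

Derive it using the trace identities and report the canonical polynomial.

trace(b a b) = trace(b)*trace(a b) - trace(a) = y*z - x
trace(b a b a) = trace(b a)*trace(b a) - trace(1)   [split at repeated b] = z^2 - 2
trace(a b a^-1 b) = trace(b a b)*trace(a) - trace(b a b a) = x*y*z - x^2 - z^2 + 2

x*y*z - x^2 - z^2 + 2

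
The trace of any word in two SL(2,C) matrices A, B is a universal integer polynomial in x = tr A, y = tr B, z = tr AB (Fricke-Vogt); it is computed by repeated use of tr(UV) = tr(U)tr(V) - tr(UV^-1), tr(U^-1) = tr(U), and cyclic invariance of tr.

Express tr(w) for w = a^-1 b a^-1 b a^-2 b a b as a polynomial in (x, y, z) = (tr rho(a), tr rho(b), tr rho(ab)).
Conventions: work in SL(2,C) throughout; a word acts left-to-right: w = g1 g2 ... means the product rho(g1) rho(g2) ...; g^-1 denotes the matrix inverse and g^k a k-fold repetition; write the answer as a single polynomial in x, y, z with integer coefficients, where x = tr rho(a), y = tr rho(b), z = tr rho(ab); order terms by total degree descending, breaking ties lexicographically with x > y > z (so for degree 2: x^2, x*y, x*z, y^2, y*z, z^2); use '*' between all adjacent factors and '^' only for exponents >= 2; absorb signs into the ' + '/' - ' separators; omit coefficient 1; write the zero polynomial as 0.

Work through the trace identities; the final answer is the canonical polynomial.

x^4*y^3*z - x^5*y^2 - 3*x^3*y^2*z^2 + 2*x^4*y*z - x^2*y^3*z + 3*x^2*y*z^3 + 3*x^3*y^2 - x^3*z^2 + 2*x*y^2*z^2 - x*z^4 - 7*x^2*y*z - y*z^3 + x^3 - x*y^2 + 4*x*z^2 + 2*y*z - 3*x

and tr(a b^2) = tr(b)*tr(a b) - tr(a)   [square of b] = y*z - x
next, tr(b a b^2) = tr(b)*tr(a b^2) - tr(a b)   [square of b] = y^2*z - x*y - z
and tr(b^3 a b) = tr(b)*tr(b a b^2) - tr(b a b)   [square of b] = y^3*z - x*y^2 - 2*y*z + x
and tr(a b a b) = tr(a b)*tr(a b) - tr(1)   [split at a repeated a] = z^2 - 2
and tr(a b a) = tr(a)*tr(b a) - tr(b)   [square of a] = x*z - y
tr(b a b a b) = tr(b)*tr(a b a b) - tr(a b a)   [square of b] = y*z^2 - x*z - y
tr(b^3 a b a) = tr(b)*tr(b a b a b) - tr(b a b a)   [square of b] = y^2*z^2 - x*y*z - y^2 - z^2 + 2
tr(b^2 a b a^-1 b) = tr(b^3 a b)*tr(a) - tr(b^3 a b a)   [inverse elimination on a] = x*y^3*z - x^2*y^2 - y^2*z^2 - x*y*z + x^2 + y^2 + z^2 - 2
tr(a^2) = tr(a)*tr(a) - tr(1)   [square of a] = x^2 - 2
tr(a b^2 a) = tr(b)*tr(a^2 b) - tr(a^2)   [square of b] = x*y*z - x^2 - y^2 + 2
tr(b a b^2 a b) = tr(b)*tr(a b^2 a b) - tr(a b^2 a)   [square of b] = y^2*z^2 - 2*x*y*z + x^2 - 2
tr(a b a b a b) = tr(a b)*tr(a b a b) - tr(a^-1 b^-1)   [split at a repeated a] = z^3 - 3*z
tr(a b a b a) = tr(a)*tr(b a b a) - tr(b a b)   [square of a] = x*z^2 - y*z - x
next, tr(b a b^2 a b a) = tr(b)*tr(a b a b a b) - tr(a b a b a)   [square of b] = y*z^3 - x*z^2 - 2*y*z + x
and tr(b^2 a b a^-1 b a) = tr(b a b^2 a b)*tr(a) - tr(b a b^2 a b a)   [inverse elimination on a] = x*y^2*z^2 - 2*x^2*y*z - y*z^3 + x^3 + x*z^2 + 2*y*z - 3*x
tr(b a b a^-1 b a^-1 b) = tr(b^2 a b a^-1 b)*tr(a) - tr(b^2 a b a^-1 b a)   [inverse elimination on a] = x^2*y^3*z - x^3*y^2 - 2*x*y^2*z^2 + x^2*y*z + y*z^3 + x*y^2 - 2*y*z + x
and tr(b a b a b a^-1 b) = tr(b^2 a b a b)*tr(a) - tr(b^2 a b a b a)   [inverse elimination on a] = x*y^2*z^2 - x^2*y*z - y*z^3 - x*y^2 + 2*y*z + x
next, tr(b a b a b a b a) = tr(b a)*tr(b a b a b a) - tr(b^-1 a^-1 b^-1 a^-1)   [split at a repeated b] = z^4 - 4*z^2 + 2
next, tr(b a b a b a^-1 b a) = tr(b a b a b a b)*tr(a) - tr(b a b a b a b a)   [inverse elimination on a] = x*y*z^3 - x^2*z^2 - z^4 - 2*x*y*z + x^2 + 4*z^2 - 2
tr(b a b a^-1 b a^-1 b a) = tr(b a b a b a^-1 b)*tr(a) - tr(b a b a b a^-1 b a)   [inverse elimination on a] = x^2*y^2*z^2 - x^3*y*z - 2*x*y*z^3 - x^2*y^2 + x^2*z^2 + z^4 + 4*x*y*z - 4*z^2 + 2
tr(a^-1 b a b a^-1 b a^-1 b) = tr(b a b a^-1 b a^-1 b)*tr(a) - tr(b a b a^-1 b a^-1 b a)   [inverse elimination on a] = x^3*y^3*z - x^4*y^2 - 3*x^2*y^2*z^2 + 2*x^3*y*z + 3*x*y*z^3 + 2*x^2*y^2 - x^2*z^2 - z^4 - 6*x*y*z + x^2 + 4*z^2 - 2
and tr(a^-1 b a^-1 b a^-2 b a b) = tr(a^-1 b a b a^-1 b a^-1 b)*tr(a) - tr(a^-1 b a b a^-1 b a^-1 b a)   [inverse elimination on a] = x^4*y^3*z - x^5*y^2 - 3*x^3*y^2*z^2 + 2*x^4*y*z - x^2*y^3*z + 3*x^2*y*z^3 + 3*x^3*y^2 - x^3*z^2 + 2*x*y^2*z^2 - x*z^4 - 7*x^2*y*z - y*z^3 + x^3 - x*y^2 + 4*x*z^2 + 2*y*z - 3*x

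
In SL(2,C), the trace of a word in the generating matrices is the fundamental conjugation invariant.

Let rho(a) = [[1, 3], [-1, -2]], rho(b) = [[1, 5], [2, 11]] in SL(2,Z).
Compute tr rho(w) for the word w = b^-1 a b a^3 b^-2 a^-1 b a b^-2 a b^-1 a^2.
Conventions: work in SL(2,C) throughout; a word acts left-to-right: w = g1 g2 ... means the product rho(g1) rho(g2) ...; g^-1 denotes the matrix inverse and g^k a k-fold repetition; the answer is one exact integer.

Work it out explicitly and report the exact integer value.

-4657745

rho(b^-1) = [[11, -5], [-2, 1]]
... * rho(a) = [[1, 3], [-1, -2]]  ->  [[16, 43], [-3, -8]]
... * rho(b) = [[1, 5], [2, 11]]  ->  [[102, 553], [-19, -103]]
... * rho(a) = [[1, 3], [-1, -2]]  ->  [[-451, -800], [84, 149]]
... * rho(a) = [[1, 3], [-1, -2]]  ->  [[349, 247], [-65, -46]]
... * rho(a) = [[1, 3], [-1, -2]]  ->  [[102, 553], [-19, -103]]
... * rho(b^-1) = [[11, -5], [-2, 1]]  ->  [[16, 43], [-3, -8]]
... * rho(b^-1) = [[11, -5], [-2, 1]]  ->  [[90, -37], [-17, 7]]
... * rho(a^-1) = [[-2, -3], [1, 1]]  ->  [[-217, -307], [41, 58]]
... * rho(b) = [[1, 5], [2, 11]]  ->  [[-831, -4462], [157, 843]]
... * rho(a) = [[1, 3], [-1, -2]]  ->  [[3631, 6431], [-686, -1215]]
... * rho(b^-1) = [[11, -5], [-2, 1]]  ->  [[27079, -11724], [-5116, 2215]]
... * rho(b^-1) = [[11, -5], [-2, 1]]  ->  [[321317, -147119], [-60706, 27795]]
... * rho(a) = [[1, 3], [-1, -2]]  ->  [[468436, 1258189], [-88501, -237708]]
... * rho(b^-1) = [[11, -5], [-2, 1]]  ->  [[2636418, -1083991], [-498095, 204797]]
... * rho(a) = [[1, 3], [-1, -2]]  ->  [[3720409, 10077236], [-702892, -1903879]]
... * rho(a) = [[1, 3], [-1, -2]]  ->  [[-6356827, -8993245], [1200987, 1699082]]
tr = -6356827 + 1699082 = -4657745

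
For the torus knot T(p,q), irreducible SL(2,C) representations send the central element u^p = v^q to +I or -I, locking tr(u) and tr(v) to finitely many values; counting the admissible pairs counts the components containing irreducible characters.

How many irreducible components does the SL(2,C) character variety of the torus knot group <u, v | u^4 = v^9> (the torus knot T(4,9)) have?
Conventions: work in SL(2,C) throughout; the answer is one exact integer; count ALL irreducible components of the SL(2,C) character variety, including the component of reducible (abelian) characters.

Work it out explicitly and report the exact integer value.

13

For T(4,9): irreducibility forces the central element u^4 = v^9 to one of +I, -I.
This locks tr(u) to 2*cos(pi*alpha/4), alpha in 1..3, and tr(v) to 2*cos(pi*beta/9), beta in 1..8, on each component of irreducible characters.
Consistency of u^4 = (-1)^alpha I with v^9 = (-1)^beta I forces alpha = beta (mod 2).
count pairs: odd alpha (2 choices) x odd beta (4), plus even alpha (1) x even beta (4): 2*4 + 1*4 = 12.
That is 12 components of irreducible characters, and with the reducible (abelian) component the total is 13.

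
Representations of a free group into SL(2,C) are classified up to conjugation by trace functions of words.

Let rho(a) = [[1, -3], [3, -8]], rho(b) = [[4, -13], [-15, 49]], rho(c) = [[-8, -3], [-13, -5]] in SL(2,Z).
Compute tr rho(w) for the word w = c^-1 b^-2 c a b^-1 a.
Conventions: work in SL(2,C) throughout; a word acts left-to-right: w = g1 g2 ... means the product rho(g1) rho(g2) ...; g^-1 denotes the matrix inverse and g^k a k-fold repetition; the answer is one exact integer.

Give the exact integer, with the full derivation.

rho(c^-1) = [[-5, 3], [13, -8]]
... * rho(b^-1) = [[49, 13], [15, 4]]  ->  [[-200, -53], [517, 137]]
... * rho(b^-1) = [[49, 13], [15, 4]]  ->  [[-10595, -2812], [27388, 7269]]
... * rho(c) = [[-8, -3], [-13, -5]]  ->  [[121316, 45845], [-313601, -118509]]
... * rho(a) = [[1, -3], [3, -8]]  ->  [[258851, -730708], [-669128, 1888875]]
... * rho(b^-1) = [[49, 13], [15, 4]]  ->  [[1723079, 442231], [-4454147, -1143164]]
... * rho(a) = [[1, -3], [3, -8]]  ->  [[3049772, -8707085], [-7883639, 22507753]]
tr = 3049772 + 22507753 = 25557525

25557525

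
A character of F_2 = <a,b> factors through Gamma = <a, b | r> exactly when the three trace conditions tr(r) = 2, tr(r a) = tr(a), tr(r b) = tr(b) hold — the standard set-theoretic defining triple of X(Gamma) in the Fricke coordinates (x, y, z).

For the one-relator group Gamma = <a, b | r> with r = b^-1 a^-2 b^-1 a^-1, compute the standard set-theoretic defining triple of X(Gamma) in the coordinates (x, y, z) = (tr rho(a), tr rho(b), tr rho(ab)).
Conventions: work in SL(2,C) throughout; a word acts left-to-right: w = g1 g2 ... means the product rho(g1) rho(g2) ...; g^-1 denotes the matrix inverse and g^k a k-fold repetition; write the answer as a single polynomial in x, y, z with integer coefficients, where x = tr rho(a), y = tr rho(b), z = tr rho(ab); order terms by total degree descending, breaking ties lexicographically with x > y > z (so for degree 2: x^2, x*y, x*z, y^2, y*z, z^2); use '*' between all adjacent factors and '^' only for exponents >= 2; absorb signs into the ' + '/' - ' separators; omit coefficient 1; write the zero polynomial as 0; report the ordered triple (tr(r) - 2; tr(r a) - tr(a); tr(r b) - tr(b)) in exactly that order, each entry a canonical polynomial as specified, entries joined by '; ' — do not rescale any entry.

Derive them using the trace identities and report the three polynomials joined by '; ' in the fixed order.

x*z^2 - y*z - x - 2; x*y*z - x^2 - y^2 - x + 2; x^2*z - x*y - y - z

apply: trace(a^-1) = trace(a) = x
trace(a^-1 b) = trace(b) * trace(a) - trace(b a)  (eliminate a^-1) = x*y - z
use: trace(b^-1 a^-1) = trace(a^-1) * trace(b) - trace(a^-1 b)  (eliminate b^-1) = z
apply: trace(a^-1 b^-1 a^-1) = trace(b^-1 a^-1) * trace(a) - trace(b^-1)  (eliminate a^-1) = x*z - y
trace(a^-1 b^-1 a^-2) = trace(a^-1 b^-1 a^-1) * trace(a) - trace(a^-1 b^-1)  (eliminate a^-1) = x^2*z - x*y - z
apply: trace(a b a b) = trace(b a) * trace(b a) - trace(1)  (split on b) = z^2 - 2
use: trace(b a b^-1 a) = trace(a b a) * trace(b) - trace(a b a b)  (eliminate b^-1) = x*y*z - y^2 - z^2 + 2
use: trace(b^-1 a^-1 b a) = trace(b a b^-1) * trace(a) - trace(b a b^-1 a)  (eliminate a^-1) = -x*y*z + x^2 + y^2 + z^2 - 2
apply: trace(a^-1 b a^-1 b^-1) = trace(b^-1 a^-1 b) * trace(a) - trace(b^-1 a^-1 b a)  (eliminate a^-1) = x*y*z - y^2 - z^2 + 2
trace(a^-1 b^-1 a^-2 b) = trace(a^-1 b a^-1 b^-1) * trace(a) - trace(a^-1 b a^-1 b^-1 a)  (eliminate a^-1) = x^2*y*z - x*y^2 - x*z^2 + x
apply: trace(b^-1 a^-2 b^-1 a^-1) = trace(a^-1 b^-1 a^-2) * trace(b) - trace(a^-1 b^-1 a^-2 b)  (eliminate b^-1) = x*z^2 - y*z - x
trace(a^-2) = trace(a^-1) * trace(a) - trace(1) = x^2 - 2
trace(b^-1 a^-2 b^-1) = trace(a^-2 b^-1) * trace(b) - trace(a^-2) = x*y*z - x^2 - y^2 + 2
assemble the triple (trace(r) - 2; trace(r a) - x; trace(r b) - y)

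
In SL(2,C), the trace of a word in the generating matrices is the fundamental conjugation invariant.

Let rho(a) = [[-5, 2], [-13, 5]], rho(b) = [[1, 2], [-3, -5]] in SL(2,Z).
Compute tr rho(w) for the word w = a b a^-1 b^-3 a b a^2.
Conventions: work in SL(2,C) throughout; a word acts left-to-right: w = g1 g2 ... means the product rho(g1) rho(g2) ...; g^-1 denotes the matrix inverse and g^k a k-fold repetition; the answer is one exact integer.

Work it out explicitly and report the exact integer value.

3586018

rho(a) = [[-5, 2], [-13, 5]]
... * rho(b) = [[1, 2], [-3, -5]]  ->  [[-11, -20], [-28, -51]]
... * rho(a^-1) = [[5, -2], [13, -5]]  ->  [[-315, 122], [-803, 311]]
... * rho(b^-1) = [[-5, -2], [3, 1]]  ->  [[1941, 752], [4948, 1917]]
... * rho(b^-1) = [[-5, -2], [3, 1]]  ->  [[-7449, -3130], [-18989, -7979]]
... * rho(b^-1) = [[-5, -2], [3, 1]]  ->  [[27855, 11768], [71008, 29999]]
... * rho(a) = [[-5, 2], [-13, 5]]  ->  [[-292259, 114550], [-745027, 292011]]
... * rho(b) = [[1, 2], [-3, -5]]  ->  [[-635909, -1157268], [-1621060, -2950109]]
... * rho(a) = [[-5, 2], [-13, 5]]  ->  [[18224029, -7058158], [46456717, -17992665]]
... * rho(a) = [[-5, 2], [-13, 5]]  ->  [[635909, 1157268], [1621060, 2950109]]
tr = 635909 + 2950109 = 3586018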